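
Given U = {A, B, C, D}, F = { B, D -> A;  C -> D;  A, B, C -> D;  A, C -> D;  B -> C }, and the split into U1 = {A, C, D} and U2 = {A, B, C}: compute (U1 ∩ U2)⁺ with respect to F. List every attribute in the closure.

U1 ∩ U2 = {A, C}.
C → D applies, adding D
Closure: {A, C, D}.

A, C, D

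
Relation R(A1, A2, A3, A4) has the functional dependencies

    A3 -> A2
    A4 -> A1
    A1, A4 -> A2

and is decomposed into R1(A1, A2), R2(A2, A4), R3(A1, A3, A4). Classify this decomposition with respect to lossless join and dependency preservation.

lossless but not dependency-preserving

Lossless test (chase): Rows 2 and 3 agree on A4; apply A4→A1 and equate their A1 entries. Rows 2 and 3 agree on A1, A4; apply A1, A4→A2 and equate their A2 entries. Row 3 is now all distinguished symbols — the join is lossless.
Dependency preservation: the restricted closure of {A3} across the fragments never reaches {A2}, so A3 → A2 cannot be enforced without a join — not preserved.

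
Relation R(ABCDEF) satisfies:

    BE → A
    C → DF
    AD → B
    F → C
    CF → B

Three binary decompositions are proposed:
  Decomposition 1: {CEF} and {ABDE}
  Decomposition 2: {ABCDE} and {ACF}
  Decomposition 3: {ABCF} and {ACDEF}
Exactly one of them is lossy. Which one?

Decomposition 1

Decomposition 1: common = {E}, closure = {E} → lossy.
Decomposition 2: common = {AC}, closure = {ABCDF} → lossless.
Decomposition 3: common = {ACF}, closure = {ABCDF} → lossless.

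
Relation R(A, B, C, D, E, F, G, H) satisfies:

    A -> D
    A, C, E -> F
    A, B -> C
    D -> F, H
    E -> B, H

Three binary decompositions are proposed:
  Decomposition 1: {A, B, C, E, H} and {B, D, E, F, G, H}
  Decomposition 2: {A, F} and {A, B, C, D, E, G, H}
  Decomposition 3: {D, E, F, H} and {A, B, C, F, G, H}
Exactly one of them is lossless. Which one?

Decomposition 2

Decomposition 1: common = {B, E, H}, closure = {B, E, H} → lossy.
Decomposition 2: common = {A}, closure = {A, D, F, H} → lossless.
Decomposition 3: common = {F, H}, closure = {F, H} → lossy.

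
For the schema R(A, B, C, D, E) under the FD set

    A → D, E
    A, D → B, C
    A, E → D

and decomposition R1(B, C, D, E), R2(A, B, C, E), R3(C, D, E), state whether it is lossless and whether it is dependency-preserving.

Lossless test (chase): applying each FD to every pair of rows produces no changes in the tableau, so no row becomes fully distinguished — the join is lossy.
Dependency preservation: the restricted closure of {A} across the fragments never reaches {D, E}, so A → D, E cannot be enforced without a join — not preserved.

lossy and not dependency-preserving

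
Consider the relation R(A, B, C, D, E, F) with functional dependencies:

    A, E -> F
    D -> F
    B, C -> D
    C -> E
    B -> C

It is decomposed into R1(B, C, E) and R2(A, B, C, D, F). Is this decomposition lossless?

Common attributes: R1 ∩ R2 = {B, C}.
Closure of {B, C}: B, C → D applies, adding D; C → E applies, adding E; D → F applies, adding F. So (B, C)⁺ = {B, C, D, E, F}.
This closure contains every attribute of R1, so R1 ∩ R2 → R1. The join is lossless.

Yes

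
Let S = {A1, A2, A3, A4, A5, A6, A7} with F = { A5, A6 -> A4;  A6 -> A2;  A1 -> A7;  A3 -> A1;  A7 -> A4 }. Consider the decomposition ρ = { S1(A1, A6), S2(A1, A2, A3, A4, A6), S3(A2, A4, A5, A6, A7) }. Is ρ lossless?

Chase test. Columns are A1, A2, A3, A4, A5, A6, A7; row i has aⱼ where attribute j ∈ Si, else bᵢⱼ.
Initial tableau (one row per fragment):
  row 1: a1 b12 b13 b14 b15 a6 b17
  row 2: a1 a2 a3 a4 b25 a6 b27
  row 3: b31 a2 b33 a4 a5 a6 a7
Rows 1 and 2 agree on A6; apply A6→A2 and equate their A2 entries.
Rows 1 and 2 agree on A1; apply A1→A7 and equate their A7 entries.
Rows 1 and 2 agree on A7; apply A7→A4 and equate their A4 entries.
No row becomes fully distinguished — the join is lossy.

No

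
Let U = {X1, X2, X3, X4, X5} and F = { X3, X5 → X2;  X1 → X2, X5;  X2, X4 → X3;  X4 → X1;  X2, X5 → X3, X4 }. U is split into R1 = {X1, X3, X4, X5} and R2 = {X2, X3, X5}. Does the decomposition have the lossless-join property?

Common attributes: R1 ∩ R2 = {X3, X5}.
Closure of {X3, X5}: X3, X5 → X2 applies, adding X2; X2, X5 → X3, X4 applies, adding X4; X4 → X1 applies, adding X1. So (X3, X5)⁺ = {X1, X2, X3, X4, X5}.
This closure contains every attribute of R1, so R1 ∩ R2 → R1. The join is lossless.

Yes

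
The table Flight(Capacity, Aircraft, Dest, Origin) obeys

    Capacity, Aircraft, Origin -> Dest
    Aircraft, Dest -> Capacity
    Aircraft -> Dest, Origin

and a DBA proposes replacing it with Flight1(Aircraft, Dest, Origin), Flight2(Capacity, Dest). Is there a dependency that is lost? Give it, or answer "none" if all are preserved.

Aircraft, Dest -> Capacity

Check Aircraft, Dest → Capacity: no single fragment contains all of {Capacity, Aircraft, Dest}, and the restricted closure of {Aircraft, Dest} across the fragments never reaches {Capacity}.
Capacity, Aircraft, Origin → Dest is preserved.
Aircraft → Dest, Origin is preserved.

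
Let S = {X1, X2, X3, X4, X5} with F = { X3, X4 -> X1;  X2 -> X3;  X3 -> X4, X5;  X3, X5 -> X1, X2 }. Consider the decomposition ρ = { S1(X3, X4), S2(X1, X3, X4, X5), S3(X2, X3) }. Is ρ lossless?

Yes

Chase test. Columns are X1, X2, X3, X4, X5; row i has aⱼ where attribute j ∈ Si, else bᵢⱼ.
Initial tableau (one row per fragment):
  row 1: b11 b12 a3 a4 b15
  row 2: a1 b22 a3 a4 a5
  row 3: b31 a2 a3 b34 b35
Rows 1 and 2 agree on X3, X4; apply X3, X4→X1 and equate their X1 entries.
Rows 1 and 2 agree on X3; apply X3→X4, X5 and equate their X4, X5 entries.
Rows 1 and 3 agree on X3; apply X3→X4, X5 and equate their X4, X5 entries.
Rows 1 and 2 agree on X3, X5; apply X3, X5→X1, X2 and equate their X1, X2 entries.
Rows 1 and 3 agree on X3, X5; apply X3, X5→X1, X2 and equate their X1, X2 entries.
Row 1 is now all distinguished symbols — the join is lossless.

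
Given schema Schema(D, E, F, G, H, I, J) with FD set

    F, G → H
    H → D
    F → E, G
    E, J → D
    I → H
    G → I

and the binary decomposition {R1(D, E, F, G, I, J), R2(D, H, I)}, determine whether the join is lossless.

Common attributes: R1 ∩ R2 = {D, I}.
Closure of {D, I}: I → H applies, adding H. So (D, I)⁺ = {D, H, I}.
This closure contains every attribute of R2, so R1 ∩ R2 → R2. The join is lossless.

Yes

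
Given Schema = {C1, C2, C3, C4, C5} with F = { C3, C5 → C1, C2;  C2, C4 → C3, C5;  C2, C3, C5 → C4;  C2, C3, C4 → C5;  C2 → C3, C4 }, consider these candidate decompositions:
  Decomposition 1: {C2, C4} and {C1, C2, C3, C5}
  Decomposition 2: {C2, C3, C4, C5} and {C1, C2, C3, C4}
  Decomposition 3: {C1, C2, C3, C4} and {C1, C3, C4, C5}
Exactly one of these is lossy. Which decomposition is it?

Decomposition 1: common = {C2}, closure = {C1, C2, C3, C4, C5} → lossless.
Decomposition 2: common = {C2, C3, C4}, closure = {C1, C2, C3, C4, C5} → lossless.
Decomposition 3: common = {C1, C3, C4}, closure = {C1, C3, C4} → lossy.

Decomposition 3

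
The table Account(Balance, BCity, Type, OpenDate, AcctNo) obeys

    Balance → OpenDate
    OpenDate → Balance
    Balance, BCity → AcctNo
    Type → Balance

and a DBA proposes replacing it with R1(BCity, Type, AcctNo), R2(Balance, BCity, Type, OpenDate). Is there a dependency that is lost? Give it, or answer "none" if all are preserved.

Check Balance, BCity → AcctNo: no single fragment contains all of {Balance, BCity, AcctNo}, and the restricted closure of {Balance, BCity} across the fragments never reaches {AcctNo}.
Balance → OpenDate is preserved.
OpenDate → Balance is preserved.
Type → Balance is preserved.

Balance, BCity → AcctNo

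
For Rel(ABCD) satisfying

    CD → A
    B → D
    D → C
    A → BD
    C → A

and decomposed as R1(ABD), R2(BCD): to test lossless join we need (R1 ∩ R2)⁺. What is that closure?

R1 ∩ R2 = {BD}.
D → C applies, adding C
C → A applies, adding A
Closure: {ABCD}.

ABCD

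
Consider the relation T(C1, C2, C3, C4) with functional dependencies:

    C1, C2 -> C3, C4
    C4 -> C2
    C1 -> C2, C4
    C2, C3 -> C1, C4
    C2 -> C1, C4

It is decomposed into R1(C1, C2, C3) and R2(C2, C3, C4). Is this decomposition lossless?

Yes

Common attributes: R1 ∩ R2 = {C2, C3}.
Closure of {C2, C3}: C2, C3 → C1, C4 applies, adding C1, C4. So (C2, C3)⁺ = {C1, C2, C3, C4}.
This closure contains every attribute of R1, so R1 ∩ R2 → R1. The join is lossless.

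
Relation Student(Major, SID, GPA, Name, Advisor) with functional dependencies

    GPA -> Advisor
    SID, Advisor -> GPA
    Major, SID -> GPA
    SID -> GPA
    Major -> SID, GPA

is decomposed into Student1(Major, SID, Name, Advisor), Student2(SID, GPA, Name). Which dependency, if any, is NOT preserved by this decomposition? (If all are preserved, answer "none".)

GPA -> Advisor

Check GPA → Advisor: no single fragment contains all of {GPA, Advisor}, and the restricted closure of {GPA} across the fragments never reaches {Advisor}.
SID, Advisor → GPA is preserved.
Major, SID → GPA is preserved.
SID → GPA is preserved.
Major → SID, GPA is preserved.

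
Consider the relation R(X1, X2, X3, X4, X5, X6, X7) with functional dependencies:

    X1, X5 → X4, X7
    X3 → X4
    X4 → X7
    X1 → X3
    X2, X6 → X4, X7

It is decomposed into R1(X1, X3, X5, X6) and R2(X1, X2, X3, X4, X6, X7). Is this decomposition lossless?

No

Common attributes: R1 ∩ R2 = {X1, X3, X6}.
Closure of {X1, X3, X6}: X3 → X4 applies, adding X4; X4 → X7 applies, adding X7. So (X1, X3, X6)⁺ = {X1, X3, X4, X6, X7}.
The closure contains neither all of R1 = {X1, X3, X5, X6} nor all of R2 = {X1, X2, X3, X4, X6, X7}, so the common attributes are not a superkey of either fragment. The join is lossy.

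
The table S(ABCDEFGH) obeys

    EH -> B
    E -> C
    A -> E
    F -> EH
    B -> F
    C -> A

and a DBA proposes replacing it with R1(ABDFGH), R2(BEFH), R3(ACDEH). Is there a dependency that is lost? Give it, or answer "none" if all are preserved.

none

EH → B lies within R2.
E → C lies within R3.
A → E lies within R3.
F → EH lies within R2.
B → F lies within R1.
C → A lies within R3.
Every dependency is enforceable on the fragments, so the decomposition is dependency-preserving.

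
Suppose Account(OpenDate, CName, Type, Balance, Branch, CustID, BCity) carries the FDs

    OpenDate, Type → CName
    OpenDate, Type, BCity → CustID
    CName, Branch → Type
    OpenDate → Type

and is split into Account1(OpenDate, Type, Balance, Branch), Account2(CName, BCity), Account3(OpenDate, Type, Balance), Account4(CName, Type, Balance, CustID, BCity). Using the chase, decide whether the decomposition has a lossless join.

Chase test. Columns are OpenDate, CName, Type, Balance, Branch, CustID, BCity; row i has aⱼ where attribute j ∈ Accounti, else bᵢⱼ.
Initial tableau (one row per fragment):
  row 1: a1 b12 a3 a4 a5 b16 b17
  row 2: b21 a2 b23 b24 b25 b26 a7
  row 3: a1 b32 a3 a4 b35 b36 b37
  row 4: b41 a2 a3 a4 b45 a6 a7
Rows 1 and 3 agree on OpenDate, Type; apply OpenDate, Type→CName and equate their CName entries.
No row becomes fully distinguished — the join is lossy.

No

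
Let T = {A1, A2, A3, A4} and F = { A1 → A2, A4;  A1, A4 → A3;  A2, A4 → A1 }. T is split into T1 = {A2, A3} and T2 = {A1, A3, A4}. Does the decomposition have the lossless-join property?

No

Common attributes: T1 ∩ T2 = {A3}.
No dependency enlarges {A3}, so (A3)⁺ = {A3}.
The closure contains neither all of T1 = {A2, A3} nor all of T2 = {A1, A3, A4}, so the common attributes are not a superkey of either fragment. The join is lossy.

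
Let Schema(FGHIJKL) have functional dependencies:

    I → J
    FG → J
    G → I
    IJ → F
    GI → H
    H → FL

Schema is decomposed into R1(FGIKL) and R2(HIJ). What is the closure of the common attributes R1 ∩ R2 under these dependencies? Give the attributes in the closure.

R1 ∩ R2 = {I}.
I → J applies, adding J
IJ → F applies, adding F
Closure: {FIJ}.

FIJ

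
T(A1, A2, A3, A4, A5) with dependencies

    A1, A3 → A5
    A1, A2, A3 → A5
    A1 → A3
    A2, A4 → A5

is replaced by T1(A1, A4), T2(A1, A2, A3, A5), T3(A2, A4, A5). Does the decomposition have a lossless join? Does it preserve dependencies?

Lossless test (chase): Rows 1 and 2 agree on A1; apply A1→A3 and equate their A3 entries. Rows 1 and 2 agree on A1, A3; apply A1, A3→A5 and equate their A5 entries. No row becomes fully distinguished — the join is lossy.
Dependency preservation: every FD's attributes lie within a single fragment, so each can be enforced locally — preserved.

lossy but dependency-preserving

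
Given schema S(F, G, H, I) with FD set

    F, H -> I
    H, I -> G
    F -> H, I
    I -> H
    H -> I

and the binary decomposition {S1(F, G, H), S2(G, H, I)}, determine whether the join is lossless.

Yes

Common attributes: S1 ∩ S2 = {G, H}.
Closure of {G, H}: H → I applies, adding I. So (G, H)⁺ = {G, H, I}.
This closure contains every attribute of S2, so S1 ∩ S2 → S2. The join is lossless.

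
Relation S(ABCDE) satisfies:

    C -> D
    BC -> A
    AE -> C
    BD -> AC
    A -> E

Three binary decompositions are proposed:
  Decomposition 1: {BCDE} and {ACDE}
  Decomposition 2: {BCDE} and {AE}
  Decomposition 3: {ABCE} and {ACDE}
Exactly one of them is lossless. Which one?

Decomposition 1: common = {CDE}, closure = {CDE} → lossy.
Decomposition 2: common = {E}, closure = {E} → lossy.
Decomposition 3: common = {ACE}, closure = {ACDE} → lossless.

Decomposition 3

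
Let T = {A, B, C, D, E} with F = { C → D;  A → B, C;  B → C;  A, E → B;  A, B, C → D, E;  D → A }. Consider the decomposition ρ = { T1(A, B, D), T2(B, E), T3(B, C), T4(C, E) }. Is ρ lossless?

Yes

Chase test. Columns are A, B, C, D, E; row i has aⱼ where attribute j ∈ Ti, else bᵢⱼ.
Initial tableau (one row per fragment):
  row 1: a1 a2 b13 a4 b15
  row 2: b21 a2 b23 b24 a5
  row 3: b31 a2 a3 b34 b35
  row 4: b41 b42 a3 b44 a5
Rows 3 and 4 agree on C; apply C→D and equate their D entries.
Rows 1 and 2 agree on B; apply B→C and equate their C entries.
Rows 1 and 3 agree on B; apply B→C and equate their C entries.
Rows 3 and 4 agree on D; apply D→A and equate their A entries.
Rows 1 and 2 agree on C; apply C→D and equate their D entries.
Rows 1 and 3 agree on C; apply C→D and equate their D entries.
Rows 3 and 4 agree on A; apply A→B, C and equate their B, C entries.
Rows 3 and 4 agree on A, B, C; apply A, B, C→D, E and equate their D, E entries.
Rows 1 and 2 agree on D; apply D→A and equate their A entries.
Rows 1 and 3 agree on D; apply D→A and equate their A entries.
Rows 1 and 2 agree on A, B, C; apply A, B, C→D, E and equate their D, E entries.
Row 1 is now all distinguished symbols — the join is lossless.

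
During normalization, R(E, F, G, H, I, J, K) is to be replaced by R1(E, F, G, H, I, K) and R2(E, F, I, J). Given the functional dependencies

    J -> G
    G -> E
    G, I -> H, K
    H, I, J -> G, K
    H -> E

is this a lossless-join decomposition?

Common attributes: R1 ∩ R2 = {E, F, I}.
No dependency enlarges {E, F, I}, so (E, F, I)⁺ = {E, F, I}.
The closure contains neither all of R1 = {E, F, G, H, I, K} nor all of R2 = {E, F, I, J}, so the common attributes are not a superkey of either fragment. The join is lossy.

No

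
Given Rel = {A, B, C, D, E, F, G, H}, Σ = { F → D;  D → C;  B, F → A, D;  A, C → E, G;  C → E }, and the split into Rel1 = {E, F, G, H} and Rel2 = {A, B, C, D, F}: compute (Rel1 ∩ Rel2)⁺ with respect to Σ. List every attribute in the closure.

Rel1 ∩ Rel2 = {F}.
F → D applies, adding D
D → C applies, adding C
C → E applies, adding E
Closure: {C, D, E, F}.

C, D, E, F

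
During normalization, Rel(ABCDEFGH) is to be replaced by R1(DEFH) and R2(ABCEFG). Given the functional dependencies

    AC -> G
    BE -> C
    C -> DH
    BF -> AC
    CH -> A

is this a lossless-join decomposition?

No

Common attributes: R1 ∩ R2 = {EF}.
No dependency enlarges {EF}, so (EF)⁺ = {EF}.
The closure contains neither all of R1 = {DEFH} nor all of R2 = {ABCEFG}, so the common attributes are not a superkey of either fragment. The join is lossy.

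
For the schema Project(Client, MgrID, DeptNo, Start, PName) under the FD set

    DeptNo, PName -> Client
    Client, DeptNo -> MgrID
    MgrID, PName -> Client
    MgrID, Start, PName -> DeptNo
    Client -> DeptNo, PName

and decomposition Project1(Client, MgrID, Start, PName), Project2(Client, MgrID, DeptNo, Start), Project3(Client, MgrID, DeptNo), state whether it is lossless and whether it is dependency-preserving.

Lossless test (chase): Rows 1 and 2 agree on Client; apply Client→DeptNo, PName and equate their DeptNo, PName entries. Rows 1 and 3 agree on Client; apply Client→DeptNo, PName and equate their DeptNo, PName entries. Row 1 is now all distinguished symbols — the join is lossless.
Dependency preservation: the restricted closure of {DeptNo, PName} across the fragments never reaches {Client}, so DeptNo, PName → Client cannot be enforced without a join — not preserved.

lossless but not dependency-preserving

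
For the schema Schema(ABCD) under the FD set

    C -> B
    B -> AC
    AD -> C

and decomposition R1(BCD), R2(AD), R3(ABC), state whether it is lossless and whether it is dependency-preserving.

Lossless test (chase): Rows 1 and 3 agree on B; apply B→AC and equate their AC entries. Rows 1 and 2 agree on AD; apply AD→C and equate their C entries. Rows 1 and 2 agree on C; apply C→B and equate their B entries. Row 1 is now all distinguished symbols — the join is lossless.
Dependency preservation: the restricted closure of {AD} across the fragments never reaches {C}, so AD → C cannot be enforced without a join — not preserved.

lossless but not dependency-preserving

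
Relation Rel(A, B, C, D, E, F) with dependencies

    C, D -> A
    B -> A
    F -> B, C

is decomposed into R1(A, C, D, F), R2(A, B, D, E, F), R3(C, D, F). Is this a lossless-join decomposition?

Chase test. Columns are A, B, C, D, E, F; row i has aⱼ where attribute j ∈ Ri, else bᵢⱼ.
Initial tableau (one row per fragment):
  row 1: a1 b12 a3 a4 b15 a6
  row 2: a1 a2 b23 a4 a5 a6
  row 3: b31 b32 a3 a4 b35 a6
Rows 1 and 3 agree on C, D; apply C, D→A and equate their A entries.
Rows 1 and 2 agree on F; apply F→B, C and equate their B, C entries.
Rows 1 and 3 agree on F; apply F→B, C and equate their B, C entries.
Row 2 is now all distinguished symbols — the join is lossless.

Yes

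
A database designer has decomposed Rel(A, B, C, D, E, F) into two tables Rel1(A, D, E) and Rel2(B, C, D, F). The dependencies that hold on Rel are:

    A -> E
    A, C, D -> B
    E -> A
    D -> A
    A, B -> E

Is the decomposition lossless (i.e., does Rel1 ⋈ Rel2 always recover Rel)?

Common attributes: Rel1 ∩ Rel2 = {D}.
Closure of {D}: D → A applies, adding A; A → E applies, adding E. So (D)⁺ = {A, D, E}.
This closure contains every attribute of Rel1, so Rel1 ∩ Rel2 → Rel1. The join is lossless.

Yes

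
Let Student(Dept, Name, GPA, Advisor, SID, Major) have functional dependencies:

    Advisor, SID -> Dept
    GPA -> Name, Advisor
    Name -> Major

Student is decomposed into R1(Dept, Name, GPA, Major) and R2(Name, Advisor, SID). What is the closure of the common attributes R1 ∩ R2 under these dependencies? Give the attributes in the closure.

R1 ∩ R2 = {Name}.
Name → Major applies, adding Major
Closure: {Name, Major}.

Name, Major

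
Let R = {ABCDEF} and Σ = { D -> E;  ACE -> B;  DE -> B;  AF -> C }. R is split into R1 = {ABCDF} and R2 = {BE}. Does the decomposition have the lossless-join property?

No

Common attributes: R1 ∩ R2 = {B}.
No dependency enlarges {B}, so (B)⁺ = {B}.
The closure contains neither all of R1 = {ABCDF} nor all of R2 = {BE}, so the common attributes are not a superkey of either fragment. The join is lossy.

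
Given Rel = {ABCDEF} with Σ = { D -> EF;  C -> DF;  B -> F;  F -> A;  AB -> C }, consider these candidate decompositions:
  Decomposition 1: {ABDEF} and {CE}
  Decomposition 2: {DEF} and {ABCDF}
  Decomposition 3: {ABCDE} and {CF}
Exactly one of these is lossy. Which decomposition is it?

Decomposition 1: common = {E}, closure = {E} → lossy.
Decomposition 2: common = {DF}, closure = {ADEF} → lossless.
Decomposition 3: common = {C}, closure = {ACDEF} → lossless.

Decomposition 1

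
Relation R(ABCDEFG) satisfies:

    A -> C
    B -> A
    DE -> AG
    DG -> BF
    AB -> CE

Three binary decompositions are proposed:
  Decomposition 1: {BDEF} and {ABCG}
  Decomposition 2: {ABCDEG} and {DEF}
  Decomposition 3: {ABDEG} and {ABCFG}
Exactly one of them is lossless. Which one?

Decomposition 2

Decomposition 1: common = {B}, closure = {ABCE} → lossy.
Decomposition 2: common = {DE}, closure = {ABCDEFG} → lossless.
Decomposition 3: common = {ABG}, closure = {ABCEG} → lossy.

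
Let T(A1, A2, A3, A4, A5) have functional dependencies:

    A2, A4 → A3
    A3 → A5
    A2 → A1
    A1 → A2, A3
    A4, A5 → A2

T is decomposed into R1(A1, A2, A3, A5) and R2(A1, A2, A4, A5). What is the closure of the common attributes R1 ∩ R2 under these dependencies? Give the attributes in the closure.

A1, A2, A3, A5

R1 ∩ R2 = {A1, A2, A5}.
A1 → A2, A3 applies, adding A3
Closure: {A1, A2, A3, A5}.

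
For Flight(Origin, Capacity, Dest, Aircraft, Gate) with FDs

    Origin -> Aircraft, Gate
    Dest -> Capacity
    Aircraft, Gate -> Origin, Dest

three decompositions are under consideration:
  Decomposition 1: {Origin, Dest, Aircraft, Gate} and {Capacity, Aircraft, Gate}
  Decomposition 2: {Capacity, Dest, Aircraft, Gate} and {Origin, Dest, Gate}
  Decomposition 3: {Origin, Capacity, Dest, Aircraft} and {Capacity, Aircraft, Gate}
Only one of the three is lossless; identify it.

Decomposition 1

Decomposition 1: common = {Aircraft, Gate}, closure = {Origin, Capacity, Dest, Aircraft, Gate} → lossless.
Decomposition 2: common = {Dest, Gate}, closure = {Capacity, Dest, Gate} → lossy.
Decomposition 3: common = {Capacity, Aircraft}, closure = {Capacity, Aircraft} → lossy.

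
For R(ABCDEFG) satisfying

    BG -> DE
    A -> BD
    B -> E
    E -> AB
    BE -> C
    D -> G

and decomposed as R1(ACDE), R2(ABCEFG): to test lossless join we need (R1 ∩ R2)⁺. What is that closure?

ABCDEG

R1 ∩ R2 = {ACE}.
A → BD applies, adding BD
D → G applies, adding G
Closure: {ABCDEG}.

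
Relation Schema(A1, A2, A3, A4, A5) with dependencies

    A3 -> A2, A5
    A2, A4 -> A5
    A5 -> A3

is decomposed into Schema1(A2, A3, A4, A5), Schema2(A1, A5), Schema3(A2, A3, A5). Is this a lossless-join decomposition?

No

Chase test. Columns are A1, A2, A3, A4, A5; row i has aⱼ where attribute j ∈ Schemai, else bᵢⱼ.
Initial tableau (one row per fragment):
  row 1: b11 a2 a3 a4 a5
  row 2: a1 b22 b23 b24 a5
  row 3: b31 a2 a3 b34 a5
Rows 1 and 2 agree on A5; apply A5→A3 and equate their A3 entries.
Rows 1 and 2 agree on A3; apply A3→A2, A5 and equate their A2, A5 entries.
No row becomes fully distinguished — the join is lossy.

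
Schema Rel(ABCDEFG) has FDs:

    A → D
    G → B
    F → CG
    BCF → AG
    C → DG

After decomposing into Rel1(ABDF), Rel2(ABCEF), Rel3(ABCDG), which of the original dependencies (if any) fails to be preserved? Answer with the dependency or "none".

A → D lies within Rel1.
G → B lies within Rel3.
F → CG: restricted closure across fragments reaches CG.
BCF → AG: restricted closure across fragments reaches AG.
C → DG lies within Rel3.
Every dependency is enforceable on the fragments, so the decomposition is dependency-preserving.

none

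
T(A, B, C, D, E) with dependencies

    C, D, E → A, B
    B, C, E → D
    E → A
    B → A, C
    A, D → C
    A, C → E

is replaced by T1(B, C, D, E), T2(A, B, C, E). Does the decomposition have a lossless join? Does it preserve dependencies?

Lossless test: (B, C, E)⁺ = {A, B, C, D, E}, which contains all of one fragment — lossless.
Dependency preservation: the restricted closure of {A, D} across the fragments never reaches {C}, so A, D → C cannot be enforced without a join — not preserved.

lossless but not dependency-preserving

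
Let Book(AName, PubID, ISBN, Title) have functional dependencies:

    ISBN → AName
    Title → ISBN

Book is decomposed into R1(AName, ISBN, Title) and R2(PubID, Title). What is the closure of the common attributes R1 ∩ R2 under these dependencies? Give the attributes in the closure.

R1 ∩ R2 = {Title}.
Title → ISBN applies, adding ISBN
ISBN → AName applies, adding AName
Closure: {AName, ISBN, Title}.

AName, ISBN, Title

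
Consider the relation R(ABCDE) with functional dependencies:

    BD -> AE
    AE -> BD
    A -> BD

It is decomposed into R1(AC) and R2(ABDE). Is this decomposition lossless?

Yes

Common attributes: R1 ∩ R2 = {A}.
Closure of {A}: A → BD applies, adding BD; BD → AE applies, adding E. So (A)⁺ = {ABDE}.
This closure contains every attribute of R2, so R1 ∩ R2 → R2. The join is lossless.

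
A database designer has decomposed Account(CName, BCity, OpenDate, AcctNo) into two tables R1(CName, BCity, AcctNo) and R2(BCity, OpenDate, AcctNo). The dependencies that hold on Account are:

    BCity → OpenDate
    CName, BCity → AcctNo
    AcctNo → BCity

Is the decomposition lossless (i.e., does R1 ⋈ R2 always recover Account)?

Common attributes: R1 ∩ R2 = {BCity, AcctNo}.
Closure of {BCity, AcctNo}: BCity → OpenDate applies, adding OpenDate. So (BCity, AcctNo)⁺ = {BCity, OpenDate, AcctNo}.
This closure contains every attribute of R2, so R1 ∩ R2 → R2. The join is lossless.

Yes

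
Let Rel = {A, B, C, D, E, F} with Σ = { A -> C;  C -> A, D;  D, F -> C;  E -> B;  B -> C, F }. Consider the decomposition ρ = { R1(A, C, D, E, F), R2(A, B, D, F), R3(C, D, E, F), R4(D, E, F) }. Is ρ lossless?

Chase test. Columns are A, B, C, D, E, F; row i has aⱼ where attribute j ∈ Ri, else bᵢⱼ.
Initial tableau (one row per fragment):
  row 1: a1 b12 a3 a4 a5 a6
  row 2: a1 a2 b23 a4 b25 a6
  row 3: b31 b32 a3 a4 a5 a6
  row 4: b41 b42 b43 a4 a5 a6
Rows 1 and 2 agree on A; apply A→C and equate their C entries.
Rows 1 and 3 agree on C; apply C→A, D and equate their A, D entries.
Rows 1 and 4 agree on D, F; apply D, F→C and equate their C entries.
Rows 1 and 3 agree on E; apply E→B and equate their B entries.
Rows 1 and 4 agree on E; apply E→B and equate their B entries.
Rows 1 and 4 agree on C; apply C→A, D and equate their A, D entries.
No row becomes fully distinguished — the join is lossy.

No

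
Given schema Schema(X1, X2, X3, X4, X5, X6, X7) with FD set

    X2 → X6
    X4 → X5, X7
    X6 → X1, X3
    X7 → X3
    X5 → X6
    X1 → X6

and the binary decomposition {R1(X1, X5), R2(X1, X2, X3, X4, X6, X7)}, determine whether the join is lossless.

No

Common attributes: R1 ∩ R2 = {X1}.
Closure of {X1}: X1 → X6 applies, adding X6; X6 → X1, X3 applies, adding X3. So (X1)⁺ = {X1, X3, X6}.
The closure contains neither all of R1 = {X1, X5} nor all of R2 = {X1, X2, X3, X4, X6, X7}, so the common attributes are not a superkey of either fragment. The join is lossy.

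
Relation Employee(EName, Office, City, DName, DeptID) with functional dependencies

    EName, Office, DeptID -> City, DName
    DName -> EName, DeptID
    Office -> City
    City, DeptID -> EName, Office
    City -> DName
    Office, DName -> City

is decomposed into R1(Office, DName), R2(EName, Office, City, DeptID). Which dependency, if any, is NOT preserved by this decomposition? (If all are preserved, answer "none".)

Check DName → EName, DeptID: no single fragment contains all of {EName, DName, DeptID}, and the restricted closure of {DName} across the fragments never reaches {EName, DeptID}.
EName, Office, DeptID → City, DName is preserved.
Office → City is preserved.
City, DeptID → EName, Office is preserved.
City → DName is preserved.
Office, DName → City is preserved.

DName -> EName, DeptID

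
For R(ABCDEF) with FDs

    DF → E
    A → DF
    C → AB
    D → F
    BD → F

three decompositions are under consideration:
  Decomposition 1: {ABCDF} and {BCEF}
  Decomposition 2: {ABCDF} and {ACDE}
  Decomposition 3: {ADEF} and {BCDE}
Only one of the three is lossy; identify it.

Decomposition 1: common = {BCF}, closure = {ABCDEF} → lossless.
Decomposition 2: common = {ACD}, closure = {ABCDEF} → lossless.
Decomposition 3: common = {DE}, closure = {DEF} → lossy.

Decomposition 3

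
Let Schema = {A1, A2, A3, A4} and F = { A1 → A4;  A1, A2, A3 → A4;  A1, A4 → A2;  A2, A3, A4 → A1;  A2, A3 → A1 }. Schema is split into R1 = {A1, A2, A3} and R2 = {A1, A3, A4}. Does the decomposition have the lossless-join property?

Yes

Common attributes: R1 ∩ R2 = {A1, A3}.
Closure of {A1, A3}: A1 → A4 applies, adding A4; A1, A4 → A2 applies, adding A2. So (A1, A3)⁺ = {A1, A2, A3, A4}.
This closure contains every attribute of R1, so R1 ∩ R2 → R1. The join is lossless.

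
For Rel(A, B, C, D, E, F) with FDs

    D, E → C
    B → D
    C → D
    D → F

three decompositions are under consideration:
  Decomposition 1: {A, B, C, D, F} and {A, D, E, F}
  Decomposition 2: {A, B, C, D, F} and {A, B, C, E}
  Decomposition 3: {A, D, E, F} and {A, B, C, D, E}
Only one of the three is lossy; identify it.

Decomposition 1

Decomposition 1: common = {A, D, F}, closure = {A, D, F} → lossy.
Decomposition 2: common = {A, B, C}, closure = {A, B, C, D, F} → lossless.
Decomposition 3: common = {A, D, E}, closure = {A, C, D, E, F} → lossless.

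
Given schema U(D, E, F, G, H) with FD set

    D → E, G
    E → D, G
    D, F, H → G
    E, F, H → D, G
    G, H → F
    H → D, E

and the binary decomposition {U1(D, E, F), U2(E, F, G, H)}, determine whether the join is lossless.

Yes

Common attributes: U1 ∩ U2 = {E, F}.
Closure of {E, F}: E → D, G applies, adding D, G. So (E, F)⁺ = {D, E, F, G}.
This closure contains every attribute of U1, so U1 ∩ U2 → U1. The join is lossless.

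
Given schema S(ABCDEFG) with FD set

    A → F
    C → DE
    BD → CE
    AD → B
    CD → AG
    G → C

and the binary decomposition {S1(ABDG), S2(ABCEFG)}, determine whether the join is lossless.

Yes

Common attributes: S1 ∩ S2 = {ABG}.
Closure of {ABG}: A → F applies, adding F; G → C applies, adding C; C → DE applies, adding DE. So (ABG)⁺ = {ABCDEFG}.
This closure contains every attribute of S1, so S1 ∩ S2 → S1. The join is lossless.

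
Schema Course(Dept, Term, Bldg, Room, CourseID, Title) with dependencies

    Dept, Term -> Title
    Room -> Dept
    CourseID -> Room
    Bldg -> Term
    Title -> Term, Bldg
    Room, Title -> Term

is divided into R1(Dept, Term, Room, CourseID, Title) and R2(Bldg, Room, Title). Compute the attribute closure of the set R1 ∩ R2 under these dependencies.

R1 ∩ R2 = {Room, Title}.
Room → Dept applies, adding Dept
Title → Term, Bldg applies, adding Term, Bldg
Closure: {Dept, Term, Bldg, Room, Title}.

Dept, Term, Bldg, Room, Title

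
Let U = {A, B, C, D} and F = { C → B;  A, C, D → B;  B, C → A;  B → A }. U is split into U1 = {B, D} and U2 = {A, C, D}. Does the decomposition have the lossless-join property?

Common attributes: U1 ∩ U2 = {D}.
No dependency enlarges {D}, so (D)⁺ = {D}.
The closure contains neither all of U1 = {B, D} nor all of U2 = {A, C, D}, so the common attributes are not a superkey of either fragment. The join is lossy.

No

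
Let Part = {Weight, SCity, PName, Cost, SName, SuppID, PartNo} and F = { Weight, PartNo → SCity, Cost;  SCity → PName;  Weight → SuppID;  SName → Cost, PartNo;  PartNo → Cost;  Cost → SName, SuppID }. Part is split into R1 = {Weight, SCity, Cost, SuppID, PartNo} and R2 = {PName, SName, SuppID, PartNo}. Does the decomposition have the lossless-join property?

Common attributes: R1 ∩ R2 = {SuppID, PartNo}.
Closure of {SuppID, PartNo}: PartNo → Cost applies, adding Cost; Cost → SName, SuppID applies, adding SName. So (SuppID, PartNo)⁺ = {Cost, SName, SuppID, PartNo}.
The closure contains neither all of R1 = {Weight, SCity, Cost, SuppID, PartNo} nor all of R2 = {PName, SName, SuppID, PartNo}, so the common attributes are not a superkey of either fragment. The join is lossy.

No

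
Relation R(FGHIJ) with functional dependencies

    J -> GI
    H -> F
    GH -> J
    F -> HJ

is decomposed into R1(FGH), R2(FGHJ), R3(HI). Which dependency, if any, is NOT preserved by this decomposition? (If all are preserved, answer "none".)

Check J → GI: no single fragment contains all of {GIJ}, and the restricted closure of {J} across the fragments never reaches {GI}.
H → F is preserved.
GH → J is preserved.
F → HJ is preserved.

J -> GI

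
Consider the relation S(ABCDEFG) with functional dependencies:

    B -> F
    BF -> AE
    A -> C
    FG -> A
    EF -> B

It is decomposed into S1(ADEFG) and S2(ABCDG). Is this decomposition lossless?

Common attributes: S1 ∩ S2 = {ADG}.
Closure of {ADG}: A → C applies, adding C. So (ADG)⁺ = {ACDG}.
The closure contains neither all of S1 = {ADEFG} nor all of S2 = {ABCDG}, so the common attributes are not a superkey of either fragment. The join is lossy.

No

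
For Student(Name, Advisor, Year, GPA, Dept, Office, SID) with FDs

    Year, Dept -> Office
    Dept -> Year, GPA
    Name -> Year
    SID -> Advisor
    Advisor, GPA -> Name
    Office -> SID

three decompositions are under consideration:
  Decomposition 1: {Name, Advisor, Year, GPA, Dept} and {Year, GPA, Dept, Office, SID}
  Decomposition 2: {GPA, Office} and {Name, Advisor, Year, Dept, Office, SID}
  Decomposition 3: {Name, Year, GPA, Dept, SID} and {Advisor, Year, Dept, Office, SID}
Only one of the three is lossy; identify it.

Decomposition 2

Decomposition 1: common = {Year, GPA, Dept}, closure = {Name, Advisor, Year, GPA, Dept, Office, SID} → lossless.
Decomposition 2: common = {Office}, closure = {Advisor, Office, SID} → lossy.
Decomposition 3: common = {Year, Dept, SID}, closure = {Name, Advisor, Year, GPA, Dept, Office, SID} → lossless.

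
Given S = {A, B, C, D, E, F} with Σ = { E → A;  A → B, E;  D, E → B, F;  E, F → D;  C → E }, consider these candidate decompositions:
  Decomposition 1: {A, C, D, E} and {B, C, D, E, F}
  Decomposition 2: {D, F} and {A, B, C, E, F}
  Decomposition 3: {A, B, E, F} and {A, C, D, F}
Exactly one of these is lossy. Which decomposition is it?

Decomposition 1: common = {C, D, E}, closure = {A, B, C, D, E, F} → lossless.
Decomposition 2: common = {F}, closure = {F} → lossy.
Decomposition 3: common = {A, F}, closure = {A, B, D, E, F} → lossless.

Decomposition 2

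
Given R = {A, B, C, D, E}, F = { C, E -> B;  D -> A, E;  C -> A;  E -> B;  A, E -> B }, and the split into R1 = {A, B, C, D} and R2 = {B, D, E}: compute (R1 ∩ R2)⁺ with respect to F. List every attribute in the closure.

R1 ∩ R2 = {B, D}.
D → A, E applies, adding A, E
Closure: {A, B, D, E}.

A, B, D, E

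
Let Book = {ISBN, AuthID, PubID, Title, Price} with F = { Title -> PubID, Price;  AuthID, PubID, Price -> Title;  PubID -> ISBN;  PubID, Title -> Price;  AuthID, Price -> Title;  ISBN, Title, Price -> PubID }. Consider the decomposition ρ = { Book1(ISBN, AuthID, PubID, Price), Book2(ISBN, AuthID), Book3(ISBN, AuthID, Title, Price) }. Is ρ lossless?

Yes

Chase test. Columns are ISBN, AuthID, PubID, Title, Price; row i has aⱼ where attribute j ∈ Booki, else bᵢⱼ.
Initial tableau (one row per fragment):
  row 1: a1 a2 a3 b14 a5
  row 2: a1 a2 b23 b24 b25
  row 3: a1 a2 b33 a4 a5
Rows 1 and 3 agree on AuthID, Price; apply AuthID, Price→Title and equate their Title entries.
Rows 1 and 3 agree on ISBN, Title, Price; apply ISBN, Title, Price→PubID and equate their PubID entries.
Row 1 is now all distinguished symbols — the join is lossless.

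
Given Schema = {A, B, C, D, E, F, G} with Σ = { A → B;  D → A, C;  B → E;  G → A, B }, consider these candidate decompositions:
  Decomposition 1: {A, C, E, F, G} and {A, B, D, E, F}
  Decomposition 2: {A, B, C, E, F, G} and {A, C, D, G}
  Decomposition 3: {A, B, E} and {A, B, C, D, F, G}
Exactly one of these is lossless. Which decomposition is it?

Decomposition 3

Decomposition 1: common = {A, E, F}, closure = {A, B, E, F} → lossy.
Decomposition 2: common = {A, C, G}, closure = {A, B, C, E, G} → lossy.
Decomposition 3: common = {A, B}, closure = {A, B, E} → lossless.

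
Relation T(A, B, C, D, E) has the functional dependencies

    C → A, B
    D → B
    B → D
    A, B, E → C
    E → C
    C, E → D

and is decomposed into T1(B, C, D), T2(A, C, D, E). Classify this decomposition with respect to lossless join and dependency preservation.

Lossless test: (C, D)⁺ = {A, B, C, D}, which contains all of one fragment — lossless.
Dependency preservation: C → A, B; A, B, E → C are not contained in any single fragment, but the restricted closure of each left-hand side across the fragments still reaches the right-hand side; the remaining FDs each lie inside some fragment. All dependencies are preserved.

lossless and dependency-preserving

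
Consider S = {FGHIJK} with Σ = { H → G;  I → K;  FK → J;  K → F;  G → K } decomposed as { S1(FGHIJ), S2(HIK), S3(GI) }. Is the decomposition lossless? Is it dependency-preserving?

lossless but not dependency-preserving

Lossless test (chase): Rows 1 and 2 agree on H; apply H→G and equate their G entries. Rows 1 and 2 agree on I; apply I→K and equate their K entries. Rows 1 and 3 agree on I; apply I→K and equate their K entries. Rows 1 and 2 agree on K; apply K→F and equate their F entries. Rows 1 and 3 agree on K; apply K→F and equate their F entries. Rows 1 and 2 agree on FK; apply FK→J and equate their J entries. Rows 1 and 3 agree on FK; apply FK→J and equate their J entries. Row 1 is now all distinguished symbols — the join is lossless.
Dependency preservation: the restricted closure of {FK} across the fragments never reaches {J}, so FK → J cannot be enforced without a join — not preserved.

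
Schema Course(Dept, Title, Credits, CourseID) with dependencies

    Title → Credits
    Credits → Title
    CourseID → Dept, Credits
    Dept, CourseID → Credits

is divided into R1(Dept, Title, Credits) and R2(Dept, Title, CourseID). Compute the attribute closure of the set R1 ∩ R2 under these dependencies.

Dept, Title, Credits

R1 ∩ R2 = {Dept, Title}.
Title → Credits applies, adding Credits
Closure: {Dept, Title, Credits}.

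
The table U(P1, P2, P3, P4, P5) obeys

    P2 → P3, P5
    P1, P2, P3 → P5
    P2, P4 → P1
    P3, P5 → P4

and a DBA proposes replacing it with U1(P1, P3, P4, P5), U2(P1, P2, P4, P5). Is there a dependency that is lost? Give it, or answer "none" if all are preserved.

Check P2 → P3, P5: no single fragment contains all of {P2, P3, P5}, and the restricted closure of {P2} across the fragments never reaches {P3, P5}.
P1, P2, P3 → P5 is preserved.
P2, P4 → P1 is preserved.
P3, P5 → P4 is preserved.

P2 → P3, P5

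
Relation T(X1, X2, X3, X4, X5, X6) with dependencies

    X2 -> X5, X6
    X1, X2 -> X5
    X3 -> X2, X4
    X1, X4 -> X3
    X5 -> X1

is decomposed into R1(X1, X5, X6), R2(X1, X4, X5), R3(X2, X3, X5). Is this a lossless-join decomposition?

Chase test. Columns are X1, X2, X3, X4, X5, X6; row i has aⱼ where attribute j ∈ Ri, else bᵢⱼ.
Initial tableau (one row per fragment):
  row 1: a1 b12 b13 b14 a5 a6
  row 2: a1 b22 b23 a4 a5 b26
  row 3: b31 a2 a3 b34 a5 b36
Rows 1 and 3 agree on X5; apply X5→X1 and equate their X1 entries.
No row becomes fully distinguished — the join is lossy.

No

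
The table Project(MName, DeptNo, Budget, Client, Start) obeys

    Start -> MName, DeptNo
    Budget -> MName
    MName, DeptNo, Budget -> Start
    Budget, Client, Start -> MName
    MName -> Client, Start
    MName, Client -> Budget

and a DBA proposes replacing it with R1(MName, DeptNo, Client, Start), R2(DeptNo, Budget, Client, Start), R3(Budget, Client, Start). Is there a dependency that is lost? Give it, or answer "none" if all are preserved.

none

Start → MName, DeptNo lies within R1.
Budget → MName: restricted closure across fragments reaches MName.
MName, DeptNo, Budget → Start: restricted closure across fragments reaches Start.
Budget, Client, Start → MName: restricted closure across fragments reaches MName.
MName → Client, Start lies within R1.
MName, Client → Budget: restricted closure across fragments reaches Budget.
Every dependency is enforceable on the fragments, so the decomposition is dependency-preserving.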